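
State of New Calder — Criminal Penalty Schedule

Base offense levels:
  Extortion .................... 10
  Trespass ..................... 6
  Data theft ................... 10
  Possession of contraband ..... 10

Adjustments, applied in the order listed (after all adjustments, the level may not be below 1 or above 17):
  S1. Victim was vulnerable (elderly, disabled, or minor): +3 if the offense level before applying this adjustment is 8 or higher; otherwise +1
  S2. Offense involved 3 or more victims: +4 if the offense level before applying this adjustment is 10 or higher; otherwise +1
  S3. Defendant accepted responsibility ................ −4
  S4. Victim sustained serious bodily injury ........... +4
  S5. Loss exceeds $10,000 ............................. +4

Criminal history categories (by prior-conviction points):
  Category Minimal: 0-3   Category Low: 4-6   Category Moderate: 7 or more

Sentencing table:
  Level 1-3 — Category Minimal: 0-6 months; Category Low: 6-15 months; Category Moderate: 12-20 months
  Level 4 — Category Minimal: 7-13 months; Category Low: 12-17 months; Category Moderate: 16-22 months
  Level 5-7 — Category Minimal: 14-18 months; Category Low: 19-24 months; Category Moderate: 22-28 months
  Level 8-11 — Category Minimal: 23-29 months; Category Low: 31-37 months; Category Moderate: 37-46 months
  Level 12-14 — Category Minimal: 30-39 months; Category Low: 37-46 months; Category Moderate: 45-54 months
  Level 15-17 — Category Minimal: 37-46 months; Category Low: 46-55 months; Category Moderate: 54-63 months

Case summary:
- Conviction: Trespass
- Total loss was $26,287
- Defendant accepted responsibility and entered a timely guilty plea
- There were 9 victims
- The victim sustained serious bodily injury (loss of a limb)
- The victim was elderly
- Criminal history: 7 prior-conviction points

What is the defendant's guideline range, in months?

45-54 months

Base offense level for trespass: 6.
S1 applies (level before this adjustment is 6 < 8, so +1): 6 + 1 = 7.
S2 applies (level before this adjustment is 7 < 10, so +1): 7 + 1 = 8.
S3 applies: 8 − 4 = 4.
S4 applies: 4 + 4 = 8.
S5 applies: 8 + 4 = 12.
Final offense level: 12.
Criminal history: 7 prior points → Category Moderate (7+).
Level 12 falls in the 12-14 band.
Grid: Level 12-14 × Category Moderate = 45-54 months.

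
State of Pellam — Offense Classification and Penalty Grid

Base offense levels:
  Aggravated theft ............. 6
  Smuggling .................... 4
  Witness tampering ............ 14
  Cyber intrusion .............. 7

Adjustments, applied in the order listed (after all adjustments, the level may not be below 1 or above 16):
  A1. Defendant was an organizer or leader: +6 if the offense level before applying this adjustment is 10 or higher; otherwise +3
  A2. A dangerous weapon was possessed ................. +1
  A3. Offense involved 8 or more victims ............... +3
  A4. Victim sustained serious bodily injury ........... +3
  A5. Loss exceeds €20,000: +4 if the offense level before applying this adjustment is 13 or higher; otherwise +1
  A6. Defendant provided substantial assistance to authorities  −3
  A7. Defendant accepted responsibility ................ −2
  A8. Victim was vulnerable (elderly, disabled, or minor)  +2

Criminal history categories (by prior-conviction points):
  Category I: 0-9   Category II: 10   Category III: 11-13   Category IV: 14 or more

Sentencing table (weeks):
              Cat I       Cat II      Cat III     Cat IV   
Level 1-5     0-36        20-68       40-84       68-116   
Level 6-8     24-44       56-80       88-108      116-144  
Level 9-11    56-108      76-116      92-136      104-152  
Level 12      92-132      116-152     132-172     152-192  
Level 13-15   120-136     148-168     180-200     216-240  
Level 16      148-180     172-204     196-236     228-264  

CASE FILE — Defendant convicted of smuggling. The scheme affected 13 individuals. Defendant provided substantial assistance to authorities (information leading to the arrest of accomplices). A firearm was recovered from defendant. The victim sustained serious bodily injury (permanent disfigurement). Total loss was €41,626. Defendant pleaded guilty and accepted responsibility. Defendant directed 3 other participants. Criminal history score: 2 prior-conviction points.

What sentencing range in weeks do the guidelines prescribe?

Base offense level for smuggling: 4.
A1 applies (level before this adjustment is 4 < 10, so +3): 4 + 3 = 7.
A2 applies: 7 + 1 = 8.
A3 applies: 8 + 3 = 11.
A4 applies: 11 + 3 = 14.
A5 applies (level before this adjustment is 14 ≥ 13, so +4): 14 + 4 = 18.
A6 applies: 18 − 3 = 15.
A7 applies: 15 − 2 = 13.
Final offense level: 13.
Criminal history: 2 prior points → Category I (0-9).
Level 13 falls in the 13-15 band.
Grid: Level 13-15 × Category I = 120-136 weeks.

120-136 weeks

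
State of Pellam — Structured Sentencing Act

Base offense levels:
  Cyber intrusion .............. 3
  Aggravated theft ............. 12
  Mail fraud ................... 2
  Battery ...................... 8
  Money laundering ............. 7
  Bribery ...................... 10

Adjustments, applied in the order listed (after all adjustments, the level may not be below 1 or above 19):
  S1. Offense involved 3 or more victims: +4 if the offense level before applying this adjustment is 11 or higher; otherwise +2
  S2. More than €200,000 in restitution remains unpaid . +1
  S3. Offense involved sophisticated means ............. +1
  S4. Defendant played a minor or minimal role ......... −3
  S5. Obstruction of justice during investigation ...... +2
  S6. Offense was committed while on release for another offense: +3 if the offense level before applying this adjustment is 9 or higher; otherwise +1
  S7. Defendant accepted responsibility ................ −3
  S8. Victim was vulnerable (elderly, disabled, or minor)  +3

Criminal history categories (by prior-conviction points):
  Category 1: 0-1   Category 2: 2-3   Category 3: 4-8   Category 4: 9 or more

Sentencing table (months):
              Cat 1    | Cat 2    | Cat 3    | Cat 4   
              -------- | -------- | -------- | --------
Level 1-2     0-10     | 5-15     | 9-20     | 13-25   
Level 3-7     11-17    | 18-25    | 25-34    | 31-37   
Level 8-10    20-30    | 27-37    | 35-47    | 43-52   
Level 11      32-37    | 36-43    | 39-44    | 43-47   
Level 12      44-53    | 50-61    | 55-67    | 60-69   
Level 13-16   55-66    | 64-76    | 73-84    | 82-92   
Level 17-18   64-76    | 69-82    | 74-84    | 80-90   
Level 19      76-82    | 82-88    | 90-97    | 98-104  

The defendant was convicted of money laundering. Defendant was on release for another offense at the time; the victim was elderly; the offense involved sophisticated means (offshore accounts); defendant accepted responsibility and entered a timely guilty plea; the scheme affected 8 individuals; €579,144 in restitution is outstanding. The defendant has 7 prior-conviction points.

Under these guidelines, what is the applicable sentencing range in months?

Base offense level for money laundering: 7.
S1 applies (level before this adjustment is 7 < 11, so +2): 7 + 2 = 9.
S2 applies: 9 + 1 = 10.
S3 applies: 10 + 1 = 11.
S6 applies (level before this adjustment is 11 ≥ 9, so +3): 11 + 3 = 14.
S7 applies: 14 − 3 = 11.
S8 applies: 11 + 3 = 14.
Final offense level: 14.
Criminal history: 7 prior points → Category 3 (4-8).
Level 14 falls in the 13-16 band.
Grid: Level 13-16 × Category 3 = 73-84 months.

73-84 months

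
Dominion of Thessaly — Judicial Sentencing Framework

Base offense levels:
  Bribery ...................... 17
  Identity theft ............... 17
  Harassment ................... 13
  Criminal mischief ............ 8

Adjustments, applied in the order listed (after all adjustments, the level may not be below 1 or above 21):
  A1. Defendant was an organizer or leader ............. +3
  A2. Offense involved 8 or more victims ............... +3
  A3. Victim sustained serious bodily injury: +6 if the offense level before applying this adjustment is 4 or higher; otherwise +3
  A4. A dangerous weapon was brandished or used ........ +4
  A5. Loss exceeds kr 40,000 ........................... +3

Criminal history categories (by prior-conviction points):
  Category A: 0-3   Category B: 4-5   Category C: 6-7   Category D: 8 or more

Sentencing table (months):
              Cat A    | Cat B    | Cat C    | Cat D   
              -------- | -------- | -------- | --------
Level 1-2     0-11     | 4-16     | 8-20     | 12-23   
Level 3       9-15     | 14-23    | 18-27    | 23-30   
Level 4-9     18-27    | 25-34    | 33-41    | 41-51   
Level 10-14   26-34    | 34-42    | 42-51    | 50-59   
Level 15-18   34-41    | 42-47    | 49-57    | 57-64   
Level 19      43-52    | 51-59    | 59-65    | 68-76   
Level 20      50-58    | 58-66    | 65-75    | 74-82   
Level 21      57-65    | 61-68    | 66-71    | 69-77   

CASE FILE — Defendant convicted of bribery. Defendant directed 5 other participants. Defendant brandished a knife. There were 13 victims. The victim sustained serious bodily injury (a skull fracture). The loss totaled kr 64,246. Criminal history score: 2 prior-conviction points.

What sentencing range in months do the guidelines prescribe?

57-65 months

Base offense level for bribery: 17.
A1 applies: 17 + 3 = 20.
A2 applies: 20 + 3 = 23.
A3 applies (level before this adjustment is 23 ≥ 4, so +6): 23 + 6 = 29.
A4 applies: 29 + 4 = 33.
A5 applies: 33 + 3 = 36.
Level 36 exceeds the maximum of 21; capped at 21.
Final offense level: 21.
Criminal history: 2 prior points → Category A (0-3).
Level 21 falls in the 21 band.
Grid: Level 21 × Category A = 57-65 months.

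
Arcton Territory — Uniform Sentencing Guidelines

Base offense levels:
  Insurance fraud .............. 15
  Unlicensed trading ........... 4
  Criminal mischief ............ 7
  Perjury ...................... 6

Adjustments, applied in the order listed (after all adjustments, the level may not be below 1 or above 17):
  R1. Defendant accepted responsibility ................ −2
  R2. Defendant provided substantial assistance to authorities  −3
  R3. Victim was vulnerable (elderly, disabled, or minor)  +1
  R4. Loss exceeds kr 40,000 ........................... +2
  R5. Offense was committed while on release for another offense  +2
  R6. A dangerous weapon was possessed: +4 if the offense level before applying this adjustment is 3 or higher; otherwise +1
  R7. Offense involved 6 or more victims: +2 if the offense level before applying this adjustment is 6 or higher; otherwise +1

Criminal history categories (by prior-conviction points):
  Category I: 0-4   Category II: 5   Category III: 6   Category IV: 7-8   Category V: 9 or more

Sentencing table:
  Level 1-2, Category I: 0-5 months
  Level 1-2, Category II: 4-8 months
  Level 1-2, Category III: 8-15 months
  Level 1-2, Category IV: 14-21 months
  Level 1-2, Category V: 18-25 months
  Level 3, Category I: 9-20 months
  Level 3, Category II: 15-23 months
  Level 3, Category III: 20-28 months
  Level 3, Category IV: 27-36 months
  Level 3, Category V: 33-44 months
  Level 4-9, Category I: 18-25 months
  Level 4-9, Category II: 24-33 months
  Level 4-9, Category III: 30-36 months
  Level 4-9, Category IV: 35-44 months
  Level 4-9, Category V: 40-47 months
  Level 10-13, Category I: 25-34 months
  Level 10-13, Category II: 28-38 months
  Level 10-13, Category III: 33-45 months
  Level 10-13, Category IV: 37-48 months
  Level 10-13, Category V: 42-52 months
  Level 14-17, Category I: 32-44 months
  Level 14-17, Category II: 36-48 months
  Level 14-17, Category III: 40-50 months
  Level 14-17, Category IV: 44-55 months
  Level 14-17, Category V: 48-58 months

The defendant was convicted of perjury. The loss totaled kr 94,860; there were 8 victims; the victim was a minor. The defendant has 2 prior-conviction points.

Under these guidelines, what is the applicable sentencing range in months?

25-34 months

Base offense level for perjury: 6.
R1 does not apply.
R3 applies: 6 + 1 = 7.
R4 applies: 7 + 2 = 9.
R6 does not apply.
R7 applies (level before this adjustment is 9 ≥ 6, so +2): 9 + 2 = 11.
Final offense level: 11.
Criminal history: 2 prior points → Category I (0-4).
Level 11 falls in the 10-13 band.
Grid: Level 10-13 × Category I = 25-34 months.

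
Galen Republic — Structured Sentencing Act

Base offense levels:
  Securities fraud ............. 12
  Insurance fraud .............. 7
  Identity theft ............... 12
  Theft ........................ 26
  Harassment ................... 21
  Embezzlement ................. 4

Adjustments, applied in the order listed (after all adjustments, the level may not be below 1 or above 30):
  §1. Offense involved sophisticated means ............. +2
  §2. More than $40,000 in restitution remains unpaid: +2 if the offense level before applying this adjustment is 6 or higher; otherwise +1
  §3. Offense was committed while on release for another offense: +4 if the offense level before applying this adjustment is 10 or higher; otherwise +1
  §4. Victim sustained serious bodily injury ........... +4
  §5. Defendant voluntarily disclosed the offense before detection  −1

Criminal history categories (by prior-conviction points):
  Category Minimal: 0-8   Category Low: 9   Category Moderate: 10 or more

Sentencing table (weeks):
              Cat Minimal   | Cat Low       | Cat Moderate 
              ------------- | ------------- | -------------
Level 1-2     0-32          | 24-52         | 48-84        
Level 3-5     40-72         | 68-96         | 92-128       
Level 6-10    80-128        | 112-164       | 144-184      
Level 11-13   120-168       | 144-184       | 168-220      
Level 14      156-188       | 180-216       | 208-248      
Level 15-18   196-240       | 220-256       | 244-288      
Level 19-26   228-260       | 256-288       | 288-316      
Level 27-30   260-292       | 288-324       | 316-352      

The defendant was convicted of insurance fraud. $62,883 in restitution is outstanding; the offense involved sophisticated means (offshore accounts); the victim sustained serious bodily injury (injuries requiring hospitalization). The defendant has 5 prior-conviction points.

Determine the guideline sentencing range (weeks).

Base offense level for insurance fraud: 7.
§1 applies: 7 + 2 = 9.
§2 applies (level before this adjustment is 9 ≥ 6, so +2): 9 + 2 = 11.
§3 does not apply.
§4 applies: 11 + 4 = 15.
Final offense level: 15.
Criminal history: 5 prior points → Category Minimal (0-8).
Level 15 falls in the 15-18 band.
Grid: Level 15-18 × Category Minimal = 196-240 weeks.

196-240 weeks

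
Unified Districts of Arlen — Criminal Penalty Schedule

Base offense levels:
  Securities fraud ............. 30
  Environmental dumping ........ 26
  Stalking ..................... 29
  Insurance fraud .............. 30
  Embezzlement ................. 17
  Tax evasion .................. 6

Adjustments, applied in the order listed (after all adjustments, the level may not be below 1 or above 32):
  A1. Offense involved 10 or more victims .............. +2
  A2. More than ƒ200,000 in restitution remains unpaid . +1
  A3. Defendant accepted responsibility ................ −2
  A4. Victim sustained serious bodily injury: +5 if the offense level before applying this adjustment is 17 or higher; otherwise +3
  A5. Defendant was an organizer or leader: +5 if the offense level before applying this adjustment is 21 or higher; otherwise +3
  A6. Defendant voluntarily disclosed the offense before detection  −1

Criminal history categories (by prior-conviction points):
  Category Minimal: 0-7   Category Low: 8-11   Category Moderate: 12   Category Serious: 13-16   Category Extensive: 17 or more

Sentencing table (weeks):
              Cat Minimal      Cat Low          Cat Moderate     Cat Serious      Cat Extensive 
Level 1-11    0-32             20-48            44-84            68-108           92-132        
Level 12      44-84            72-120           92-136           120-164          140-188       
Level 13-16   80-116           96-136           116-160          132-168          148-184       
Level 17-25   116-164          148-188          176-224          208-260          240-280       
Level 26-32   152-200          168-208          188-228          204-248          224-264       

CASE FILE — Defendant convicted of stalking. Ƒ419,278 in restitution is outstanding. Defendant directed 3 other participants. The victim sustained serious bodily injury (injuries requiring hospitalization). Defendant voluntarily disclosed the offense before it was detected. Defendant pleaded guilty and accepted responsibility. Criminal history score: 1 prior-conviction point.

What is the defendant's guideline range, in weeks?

Base offense level for stalking: 29.
A2 applies: 29 + 1 = 30.
A3 applies: 30 − 2 = 28.
A4 applies (level before this adjustment is 28 ≥ 17, so +5): 28 + 5 = 33.
A5 applies (level before this adjustment is 33 ≥ 21, so +5): 33 + 5 = 38.
A6 applies: 38 − 1 = 37.
Level 37 exceeds the maximum of 32; capped at 32.
Final offense level: 32.
Criminal history: 1 prior point → Category Minimal (0-7).
Level 32 falls in the 26-32 band.
Grid: Level 26-32 × Category Minimal = 152-200 weeks.

152-200 weeks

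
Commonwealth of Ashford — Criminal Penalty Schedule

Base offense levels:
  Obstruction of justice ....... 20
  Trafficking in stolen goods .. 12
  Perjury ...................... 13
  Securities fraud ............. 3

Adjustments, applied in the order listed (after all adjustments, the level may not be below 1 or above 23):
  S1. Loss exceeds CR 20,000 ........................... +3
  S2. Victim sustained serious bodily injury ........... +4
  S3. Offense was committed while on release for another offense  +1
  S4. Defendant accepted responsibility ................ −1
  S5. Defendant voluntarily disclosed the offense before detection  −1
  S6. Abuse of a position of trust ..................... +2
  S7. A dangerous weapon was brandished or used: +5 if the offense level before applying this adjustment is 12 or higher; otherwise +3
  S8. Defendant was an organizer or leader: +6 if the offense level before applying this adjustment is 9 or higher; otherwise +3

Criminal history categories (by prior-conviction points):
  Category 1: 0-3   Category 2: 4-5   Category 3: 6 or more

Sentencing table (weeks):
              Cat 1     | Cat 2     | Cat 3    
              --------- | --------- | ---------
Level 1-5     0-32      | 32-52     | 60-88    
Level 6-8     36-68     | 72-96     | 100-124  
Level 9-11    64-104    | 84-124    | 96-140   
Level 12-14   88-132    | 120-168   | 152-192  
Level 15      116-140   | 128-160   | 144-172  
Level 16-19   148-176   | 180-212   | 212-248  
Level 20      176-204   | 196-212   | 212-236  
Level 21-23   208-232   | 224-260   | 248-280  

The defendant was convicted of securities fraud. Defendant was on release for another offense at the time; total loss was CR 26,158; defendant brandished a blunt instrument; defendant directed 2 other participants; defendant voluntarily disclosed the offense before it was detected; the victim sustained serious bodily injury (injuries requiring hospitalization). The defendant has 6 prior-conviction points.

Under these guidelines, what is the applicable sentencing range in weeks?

Base offense level for securities fraud: 3.
S1 applies: 3 + 3 = 6.
S2 applies: 6 + 4 = 10.
S3 applies: 10 + 1 = 11.
S5 applies: 11 − 1 = 10.
S7 applies (level before this adjustment is 10 < 12, so +3): 10 + 3 = 13.
S8 applies (level before this adjustment is 13 ≥ 9, so +6): 13 + 6 = 19.
Final offense level: 19.
Criminal history: 6 prior points → Category 3 (6+).
Level 19 falls in the 16-19 band.
Grid: Level 16-19 × Category 3 = 212-248 weeks.

212-248 weeks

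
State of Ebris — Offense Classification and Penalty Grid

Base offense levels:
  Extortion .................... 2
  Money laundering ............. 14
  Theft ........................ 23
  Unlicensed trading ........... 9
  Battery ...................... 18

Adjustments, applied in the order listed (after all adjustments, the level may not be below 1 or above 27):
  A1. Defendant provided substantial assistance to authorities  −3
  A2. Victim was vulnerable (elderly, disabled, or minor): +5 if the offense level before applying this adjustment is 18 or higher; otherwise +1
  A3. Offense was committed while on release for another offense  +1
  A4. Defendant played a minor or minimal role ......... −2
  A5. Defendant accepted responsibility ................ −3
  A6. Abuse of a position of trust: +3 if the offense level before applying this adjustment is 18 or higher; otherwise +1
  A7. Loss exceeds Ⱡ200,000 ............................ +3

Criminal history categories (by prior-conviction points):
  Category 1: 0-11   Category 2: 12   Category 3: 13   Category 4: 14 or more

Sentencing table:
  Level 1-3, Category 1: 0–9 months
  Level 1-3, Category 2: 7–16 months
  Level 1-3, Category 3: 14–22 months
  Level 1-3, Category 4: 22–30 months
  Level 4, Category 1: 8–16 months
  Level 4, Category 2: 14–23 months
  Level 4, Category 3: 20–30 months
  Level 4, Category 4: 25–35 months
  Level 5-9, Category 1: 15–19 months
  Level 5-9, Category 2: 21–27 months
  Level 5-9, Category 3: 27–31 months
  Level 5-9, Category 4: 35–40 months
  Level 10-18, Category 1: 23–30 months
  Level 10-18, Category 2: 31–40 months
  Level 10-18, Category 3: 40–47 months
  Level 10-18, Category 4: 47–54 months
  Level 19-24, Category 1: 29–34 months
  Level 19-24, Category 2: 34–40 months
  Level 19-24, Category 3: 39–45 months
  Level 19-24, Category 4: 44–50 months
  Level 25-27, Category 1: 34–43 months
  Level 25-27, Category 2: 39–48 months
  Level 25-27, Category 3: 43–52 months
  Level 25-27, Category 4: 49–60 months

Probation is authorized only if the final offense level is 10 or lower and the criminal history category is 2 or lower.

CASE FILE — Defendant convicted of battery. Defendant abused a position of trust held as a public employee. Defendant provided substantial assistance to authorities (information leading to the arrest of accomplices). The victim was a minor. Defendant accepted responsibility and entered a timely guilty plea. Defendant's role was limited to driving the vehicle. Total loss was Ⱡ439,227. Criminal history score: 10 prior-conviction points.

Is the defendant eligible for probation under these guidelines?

Base offense level for battery: 18.
A1 applies: 18 − 3 = 15.
A2 applies (level before this adjustment is 15 < 18, so +1): 15 + 1 = 16.
A4 applies: 16 − 2 = 14.
A5 applies: 14 − 3 = 11.
A6 applies (level before this adjustment is 11 < 18, so +1): 11 + 1 = 12.
A7 applies: 12 + 3 = 15.
Final offense level: 15.
Criminal history: 10 prior points → Category 1 (0-11).
Level 15 falls in the 10-18 band.
Grid: Level 10-18 × Category 1 = 23-30 months.
Probation check: level 15 > 10 and category 1 ≤ 2 → not eligible.

No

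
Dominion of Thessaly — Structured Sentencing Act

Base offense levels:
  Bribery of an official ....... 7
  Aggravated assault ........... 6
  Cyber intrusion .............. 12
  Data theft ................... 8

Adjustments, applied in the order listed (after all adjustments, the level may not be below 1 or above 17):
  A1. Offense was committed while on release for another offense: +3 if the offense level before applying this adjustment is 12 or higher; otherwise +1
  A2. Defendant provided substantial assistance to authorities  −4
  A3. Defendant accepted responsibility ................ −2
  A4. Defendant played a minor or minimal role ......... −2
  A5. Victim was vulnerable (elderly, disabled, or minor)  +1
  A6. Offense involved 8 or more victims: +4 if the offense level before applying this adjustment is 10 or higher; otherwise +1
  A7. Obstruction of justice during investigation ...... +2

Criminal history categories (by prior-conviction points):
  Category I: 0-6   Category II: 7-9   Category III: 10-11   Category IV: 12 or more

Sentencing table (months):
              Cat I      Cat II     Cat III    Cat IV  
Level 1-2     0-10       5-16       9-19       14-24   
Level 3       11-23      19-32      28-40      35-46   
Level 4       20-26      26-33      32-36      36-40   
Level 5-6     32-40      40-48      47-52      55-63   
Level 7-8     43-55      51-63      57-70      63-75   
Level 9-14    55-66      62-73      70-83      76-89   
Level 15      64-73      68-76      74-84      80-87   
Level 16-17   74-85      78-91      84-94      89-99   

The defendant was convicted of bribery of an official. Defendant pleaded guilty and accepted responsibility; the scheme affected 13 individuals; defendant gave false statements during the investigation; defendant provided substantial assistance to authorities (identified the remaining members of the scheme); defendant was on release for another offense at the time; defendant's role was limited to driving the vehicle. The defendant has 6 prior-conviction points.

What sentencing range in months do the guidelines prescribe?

Base offense level for bribery of an official: 7.
A1 applies (level before this adjustment is 7 < 12, so +1): 7 + 1 = 8.
A2 applies: 8 − 4 = 4.
A3 applies: 4 − 2 = 2.
A4 applies: 2 − 2 = 0.
A6 applies (level before this adjustment is 0 < 10, so +1): 0 + 1 = 1.
A7 applies: 1 + 2 = 3.
Final offense level: 3.
Criminal history: 6 prior points → Category I (0-6).
Level 3 falls in the 3 band.
Grid: Level 3 × Category I = 11-23 months.

11-23 months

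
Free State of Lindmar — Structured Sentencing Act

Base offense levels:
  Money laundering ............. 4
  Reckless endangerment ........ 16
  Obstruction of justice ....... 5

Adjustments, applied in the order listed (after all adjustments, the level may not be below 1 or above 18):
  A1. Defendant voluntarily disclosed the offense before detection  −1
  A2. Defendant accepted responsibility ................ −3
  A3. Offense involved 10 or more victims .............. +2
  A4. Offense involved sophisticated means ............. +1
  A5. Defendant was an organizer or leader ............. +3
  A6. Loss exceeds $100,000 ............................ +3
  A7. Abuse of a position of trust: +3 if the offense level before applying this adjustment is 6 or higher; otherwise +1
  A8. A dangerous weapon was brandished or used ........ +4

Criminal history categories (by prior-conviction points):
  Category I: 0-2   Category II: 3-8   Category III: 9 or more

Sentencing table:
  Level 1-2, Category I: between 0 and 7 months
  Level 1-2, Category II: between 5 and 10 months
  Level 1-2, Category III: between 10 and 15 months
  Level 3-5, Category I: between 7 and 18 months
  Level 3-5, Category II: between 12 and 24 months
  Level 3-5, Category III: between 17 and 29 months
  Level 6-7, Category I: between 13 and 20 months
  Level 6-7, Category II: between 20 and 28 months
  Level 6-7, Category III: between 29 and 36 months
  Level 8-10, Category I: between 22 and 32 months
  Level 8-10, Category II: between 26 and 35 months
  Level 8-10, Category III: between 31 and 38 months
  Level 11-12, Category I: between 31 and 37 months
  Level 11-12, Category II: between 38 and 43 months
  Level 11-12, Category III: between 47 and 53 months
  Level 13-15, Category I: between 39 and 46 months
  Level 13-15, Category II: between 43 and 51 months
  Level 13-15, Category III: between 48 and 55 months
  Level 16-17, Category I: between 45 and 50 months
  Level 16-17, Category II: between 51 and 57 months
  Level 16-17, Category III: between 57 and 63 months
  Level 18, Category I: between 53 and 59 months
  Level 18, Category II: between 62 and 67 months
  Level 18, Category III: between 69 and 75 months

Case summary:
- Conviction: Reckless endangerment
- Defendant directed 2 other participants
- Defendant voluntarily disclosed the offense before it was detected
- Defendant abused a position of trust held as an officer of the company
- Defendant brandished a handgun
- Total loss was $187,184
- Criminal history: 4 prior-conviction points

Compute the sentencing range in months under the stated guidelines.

Base offense level for reckless endangerment: 16.
A1 applies: 16 − 1 = 15.
A3 does not apply.
A4 does not apply.
A5 applies: 15 + 3 = 18.
A6 applies: 18 + 3 = 21.
A7 applies (level before this adjustment is 21 ≥ 6, so +3): 21 + 3 = 24.
A8 applies: 24 + 4 = 28.
Level 28 exceeds the maximum of 18; capped at 18.
Final offense level: 18.
Criminal history: 4 prior points → Category II (3-8).
Level 18 falls in the 18 band.
Grid: Level 18 × Category II = 62-67 months.

62-67 months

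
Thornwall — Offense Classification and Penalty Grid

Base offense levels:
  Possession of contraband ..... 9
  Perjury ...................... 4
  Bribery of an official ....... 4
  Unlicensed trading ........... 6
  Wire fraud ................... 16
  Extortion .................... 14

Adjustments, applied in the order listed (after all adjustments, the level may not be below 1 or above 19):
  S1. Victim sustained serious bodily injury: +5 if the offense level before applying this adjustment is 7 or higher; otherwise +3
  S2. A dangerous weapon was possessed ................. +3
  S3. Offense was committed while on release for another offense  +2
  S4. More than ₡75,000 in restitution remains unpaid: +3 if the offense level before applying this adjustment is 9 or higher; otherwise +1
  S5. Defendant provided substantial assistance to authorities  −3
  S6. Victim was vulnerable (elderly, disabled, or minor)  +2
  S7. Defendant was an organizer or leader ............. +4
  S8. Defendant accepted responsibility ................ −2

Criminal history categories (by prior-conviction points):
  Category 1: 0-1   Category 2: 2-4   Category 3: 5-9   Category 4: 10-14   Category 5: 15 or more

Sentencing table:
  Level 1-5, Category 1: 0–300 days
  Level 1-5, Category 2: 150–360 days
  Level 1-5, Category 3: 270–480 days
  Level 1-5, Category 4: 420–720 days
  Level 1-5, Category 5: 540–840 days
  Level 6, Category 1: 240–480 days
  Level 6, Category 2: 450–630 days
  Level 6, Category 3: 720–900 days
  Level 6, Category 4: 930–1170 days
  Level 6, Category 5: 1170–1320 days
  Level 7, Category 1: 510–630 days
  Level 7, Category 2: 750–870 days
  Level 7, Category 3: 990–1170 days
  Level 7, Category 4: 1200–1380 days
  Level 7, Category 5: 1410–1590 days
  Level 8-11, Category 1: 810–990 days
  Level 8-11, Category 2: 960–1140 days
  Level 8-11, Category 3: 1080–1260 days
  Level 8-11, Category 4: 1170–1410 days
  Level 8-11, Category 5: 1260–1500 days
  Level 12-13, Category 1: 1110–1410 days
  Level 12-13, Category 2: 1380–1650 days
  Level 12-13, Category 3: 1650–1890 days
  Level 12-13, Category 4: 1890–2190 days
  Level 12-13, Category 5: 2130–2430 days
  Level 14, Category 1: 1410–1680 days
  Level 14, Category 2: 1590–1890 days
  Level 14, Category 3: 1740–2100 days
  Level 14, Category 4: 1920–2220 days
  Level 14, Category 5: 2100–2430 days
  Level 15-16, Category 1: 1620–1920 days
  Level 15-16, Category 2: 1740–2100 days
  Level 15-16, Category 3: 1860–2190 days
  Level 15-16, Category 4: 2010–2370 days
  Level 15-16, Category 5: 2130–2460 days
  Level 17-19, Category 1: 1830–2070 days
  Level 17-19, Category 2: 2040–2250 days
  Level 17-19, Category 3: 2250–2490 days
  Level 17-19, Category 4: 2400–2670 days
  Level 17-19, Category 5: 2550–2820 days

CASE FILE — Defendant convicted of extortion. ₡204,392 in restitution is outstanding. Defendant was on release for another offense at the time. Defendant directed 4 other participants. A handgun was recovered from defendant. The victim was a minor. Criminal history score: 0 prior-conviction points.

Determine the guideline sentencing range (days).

1830-2070 days

Base offense level for extortion: 14.
S2 applies: 14 + 3 = 17.
S3 applies: 17 + 2 = 19.
S4 applies (level before this adjustment is 19 ≥ 9, so +3): 19 + 3 = 22.
S6 applies: 22 + 2 = 24.
S7 applies: 24 + 4 = 28.
S8 does not apply.
Level 28 exceeds the maximum of 19; capped at 19.
Final offense level: 19.
Criminal history: 0 prior points → Category 1 (0-1).
Level 19 falls in the 17-19 band.
Grid: Level 17-19 × Category 1 = 1830-2070 days.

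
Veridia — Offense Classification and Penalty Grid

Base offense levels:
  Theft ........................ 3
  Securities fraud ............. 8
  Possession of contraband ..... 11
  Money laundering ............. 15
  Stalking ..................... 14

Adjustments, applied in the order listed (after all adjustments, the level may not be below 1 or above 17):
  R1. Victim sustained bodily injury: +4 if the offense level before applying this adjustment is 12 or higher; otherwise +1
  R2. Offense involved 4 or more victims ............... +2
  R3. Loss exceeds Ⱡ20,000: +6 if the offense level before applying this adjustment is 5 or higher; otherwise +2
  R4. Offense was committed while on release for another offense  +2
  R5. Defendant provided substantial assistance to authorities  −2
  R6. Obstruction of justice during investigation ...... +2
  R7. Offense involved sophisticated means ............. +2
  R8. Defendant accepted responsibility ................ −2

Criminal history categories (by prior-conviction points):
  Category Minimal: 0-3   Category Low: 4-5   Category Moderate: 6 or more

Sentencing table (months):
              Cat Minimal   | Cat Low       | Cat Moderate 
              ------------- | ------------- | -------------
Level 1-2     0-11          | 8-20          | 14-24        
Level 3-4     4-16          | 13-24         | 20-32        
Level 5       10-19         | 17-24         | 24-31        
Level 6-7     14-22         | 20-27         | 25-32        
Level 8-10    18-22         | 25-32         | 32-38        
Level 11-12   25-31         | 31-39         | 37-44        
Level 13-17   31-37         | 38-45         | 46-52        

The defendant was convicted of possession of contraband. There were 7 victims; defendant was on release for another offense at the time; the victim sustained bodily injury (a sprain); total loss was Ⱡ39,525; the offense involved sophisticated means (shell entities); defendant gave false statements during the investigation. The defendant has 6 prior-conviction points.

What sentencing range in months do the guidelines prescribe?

46-52 months

Base offense level for possession of contraband: 11.
R1 applies (level before this adjustment is 11 < 12, so +1): 11 + 1 = 12.
R2 applies: 12 + 2 = 14.
R3 applies (level before this adjustment is 14 ≥ 5, so +6): 14 + 6 = 20.
R4 applies: 20 + 2 = 22.
R6 applies: 22 + 2 = 24.
R7 applies: 24 + 2 = 26.
Level 26 exceeds the maximum of 17; capped at 17.
Final offense level: 17.
Criminal history: 6 prior points → Category Moderate (6+).
Level 17 falls in the 13-17 band.
Grid: Level 13-17 × Category Moderate = 46-52 months.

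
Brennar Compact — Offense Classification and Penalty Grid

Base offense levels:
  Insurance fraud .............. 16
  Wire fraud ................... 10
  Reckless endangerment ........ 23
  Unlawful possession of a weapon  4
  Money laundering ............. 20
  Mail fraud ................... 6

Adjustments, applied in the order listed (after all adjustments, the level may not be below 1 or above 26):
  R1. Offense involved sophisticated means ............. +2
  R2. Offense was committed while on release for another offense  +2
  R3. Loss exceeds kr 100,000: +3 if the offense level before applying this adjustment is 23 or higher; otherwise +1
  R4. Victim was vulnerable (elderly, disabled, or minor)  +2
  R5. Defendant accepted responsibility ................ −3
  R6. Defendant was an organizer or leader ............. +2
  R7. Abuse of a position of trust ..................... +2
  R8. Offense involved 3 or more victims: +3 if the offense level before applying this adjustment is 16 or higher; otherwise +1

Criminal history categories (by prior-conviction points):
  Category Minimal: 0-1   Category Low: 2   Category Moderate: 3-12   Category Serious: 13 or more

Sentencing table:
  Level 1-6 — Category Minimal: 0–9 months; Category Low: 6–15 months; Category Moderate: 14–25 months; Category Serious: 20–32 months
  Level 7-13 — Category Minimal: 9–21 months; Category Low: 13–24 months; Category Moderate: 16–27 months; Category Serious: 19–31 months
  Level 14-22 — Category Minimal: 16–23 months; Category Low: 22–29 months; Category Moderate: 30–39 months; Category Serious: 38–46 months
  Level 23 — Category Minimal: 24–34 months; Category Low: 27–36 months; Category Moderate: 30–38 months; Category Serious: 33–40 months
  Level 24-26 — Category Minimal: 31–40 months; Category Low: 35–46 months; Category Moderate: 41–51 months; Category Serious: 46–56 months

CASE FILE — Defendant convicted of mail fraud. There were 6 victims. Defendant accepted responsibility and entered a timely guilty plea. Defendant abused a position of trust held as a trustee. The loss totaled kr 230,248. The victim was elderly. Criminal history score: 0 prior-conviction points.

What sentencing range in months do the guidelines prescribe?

Base offense level for mail fraud: 6.
R1 does not apply.
R2 does not apply.
R3 applies (level before this adjustment is 6 < 23, so +1): 6 + 1 = 7.
R4 applies: 7 + 2 = 9.
R5 applies: 9 − 3 = 6.
R6 does not apply.
R7 applies: 6 + 2 = 8.
R8 applies (level before this adjustment is 8 < 16, so +1): 8 + 1 = 9.
Final offense level: 9.
Criminal history: 0 prior points → Category Minimal (0-1).
Level 9 falls in the 7-13 band.
Grid: Level 7-13 × Category Minimal = 9-21 months.

9-21 months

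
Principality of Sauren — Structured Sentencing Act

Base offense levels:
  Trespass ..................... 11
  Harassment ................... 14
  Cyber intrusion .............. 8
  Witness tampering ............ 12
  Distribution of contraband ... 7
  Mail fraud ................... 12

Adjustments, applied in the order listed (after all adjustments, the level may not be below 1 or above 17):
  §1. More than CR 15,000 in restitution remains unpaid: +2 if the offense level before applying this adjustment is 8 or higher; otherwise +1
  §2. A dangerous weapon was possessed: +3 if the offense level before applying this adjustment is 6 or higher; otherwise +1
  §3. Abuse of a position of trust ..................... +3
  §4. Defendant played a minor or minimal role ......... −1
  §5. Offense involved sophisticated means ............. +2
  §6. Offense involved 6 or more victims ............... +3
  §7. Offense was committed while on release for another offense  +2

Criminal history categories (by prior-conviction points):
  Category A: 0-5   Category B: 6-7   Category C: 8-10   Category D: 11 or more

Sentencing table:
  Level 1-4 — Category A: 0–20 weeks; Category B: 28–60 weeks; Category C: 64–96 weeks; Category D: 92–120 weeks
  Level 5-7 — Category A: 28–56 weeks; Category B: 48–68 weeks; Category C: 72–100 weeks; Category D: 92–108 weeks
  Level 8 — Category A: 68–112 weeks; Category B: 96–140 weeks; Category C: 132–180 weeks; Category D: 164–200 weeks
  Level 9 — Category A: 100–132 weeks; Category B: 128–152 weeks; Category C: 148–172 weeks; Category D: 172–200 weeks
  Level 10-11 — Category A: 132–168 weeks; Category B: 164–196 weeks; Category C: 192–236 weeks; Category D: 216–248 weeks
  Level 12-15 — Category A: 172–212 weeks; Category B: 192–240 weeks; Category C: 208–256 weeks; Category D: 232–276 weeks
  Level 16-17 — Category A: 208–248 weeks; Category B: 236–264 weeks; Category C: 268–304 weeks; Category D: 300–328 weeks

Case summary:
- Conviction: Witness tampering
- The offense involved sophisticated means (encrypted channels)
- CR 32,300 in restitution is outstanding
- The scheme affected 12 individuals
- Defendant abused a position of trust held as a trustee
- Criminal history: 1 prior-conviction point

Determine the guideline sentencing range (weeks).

Base offense level for witness tampering: 12.
§1 applies (level before this adjustment is 12 ≥ 8, so +2): 12 + 2 = 14.
§2 does not apply.
§3 applies: 14 + 3 = 17.
§5 applies: 17 + 2 = 19.
§6 applies: 19 + 3 = 22.
Level 22 exceeds the maximum of 17; capped at 17.
Final offense level: 17.
Criminal history: 1 prior point → Category A (0-5).
Level 17 falls in the 16-17 band.
Grid: Level 16-17 × Category A = 208-248 weeks.

208-248 weeks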